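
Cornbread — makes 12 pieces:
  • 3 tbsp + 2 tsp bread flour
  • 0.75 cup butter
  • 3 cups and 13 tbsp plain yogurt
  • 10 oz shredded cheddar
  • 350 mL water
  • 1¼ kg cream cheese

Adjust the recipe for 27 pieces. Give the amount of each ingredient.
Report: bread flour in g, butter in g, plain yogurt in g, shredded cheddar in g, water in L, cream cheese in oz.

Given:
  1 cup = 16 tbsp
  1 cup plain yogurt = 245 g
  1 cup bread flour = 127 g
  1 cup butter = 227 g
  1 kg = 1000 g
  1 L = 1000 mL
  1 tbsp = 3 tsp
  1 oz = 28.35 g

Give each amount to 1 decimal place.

bread flour: 65.5 g; butter: 383.1 g; plain yogurt: 2101.6 g; shredded cheddar: 637.9 g; water: 0.8 L; cream cheese: 99.2 oz

Scaling factor: 27/12 = 9/4 = 2.25.
bread flour: (3 tbsp + 2 tsp = 11/3 tbsp) × 9/4 ÷ 16 tbsp/cup × 127 g/cup ≈ 65.5 g
butter: 0.75 cup × 9/4 × 227 g/cup ≈ 383.1 g
plain yogurt: (3 cup + 13 tbsp = 3.8125 cup) × 9/4 × 245 g/cup ≈ 2101.6 g
shredded cheddar: 10 oz × 9/4 × 28.35 g/oz ≈ 637.9 g
water: 350 mL × 9/4 ÷ 1000 mL/L ≈ 0.8 L
cream cheese: 1.25 kg × 9/4 × 1000 g/kg ÷ 28.35 g/oz ≈ 99.2 oz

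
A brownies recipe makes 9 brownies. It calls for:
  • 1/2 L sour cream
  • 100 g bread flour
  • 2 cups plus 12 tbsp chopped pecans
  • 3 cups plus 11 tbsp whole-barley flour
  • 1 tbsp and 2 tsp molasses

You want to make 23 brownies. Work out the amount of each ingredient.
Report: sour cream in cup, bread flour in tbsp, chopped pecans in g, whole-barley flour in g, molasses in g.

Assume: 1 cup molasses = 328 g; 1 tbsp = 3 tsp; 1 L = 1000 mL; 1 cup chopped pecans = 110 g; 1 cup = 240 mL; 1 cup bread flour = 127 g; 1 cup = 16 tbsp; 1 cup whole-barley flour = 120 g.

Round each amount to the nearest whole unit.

Scaling factor: 23/9.
sour cream: 0.5 L × 23/9 × 1000 mL/L ÷ 240 mL/cup ≈ 5 cup
bread flour: 100 g × 23/9 ÷ 127 g/cup × 16 tbsp/cup ≈ 32 tbsp
chopped pecans: (2 cup + 12 tbsp = 2.75 cup) × 23/9 × 110 g/cup ≈ 773 g
whole-barley flour: (3 cup + 11 tbsp = 3.6875 cup) × 23/9 × 120 g/cup ≈ 1131 g
molasses: (1 tbsp + 2 tsp = 5/3 tbsp) × 23/9 ÷ 16 tbsp/cup × 328 g/cup ≈ 87 g

sour cream: 5 cup; bread flour: 32 tbsp; chopped pecans: 773 g; whole-barley flour: 1131 g; molasses: 87 g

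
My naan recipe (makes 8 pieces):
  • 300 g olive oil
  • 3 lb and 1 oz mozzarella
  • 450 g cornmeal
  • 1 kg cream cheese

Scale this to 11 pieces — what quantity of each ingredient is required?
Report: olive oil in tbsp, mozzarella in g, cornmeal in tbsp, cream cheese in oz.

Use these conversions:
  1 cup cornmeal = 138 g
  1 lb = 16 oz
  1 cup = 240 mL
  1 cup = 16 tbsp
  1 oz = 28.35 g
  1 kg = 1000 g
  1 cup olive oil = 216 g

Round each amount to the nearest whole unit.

Scaling factor: 11/8 = 1.375.
olive oil: 300 g × 11/8 ÷ 216 g/cup × 16 tbsp/cup ≈ 31 tbsp
mozzarella: (3 lb + 1 oz = 3.0625 lb) × 11/8 × 16 oz/lb × 28.35 g/oz ≈ 1910 g
cornmeal: 450 g × 11/8 ÷ 138 g/cup × 16 tbsp/cup ≈ 72 tbsp
cream cheese: 1 kg × 11/8 × 1000 g/kg ÷ 28.35 g/oz ≈ 49 oz

olive oil: 31 tbsp; mozzarella: 1910 g; cornmeal: 72 tbsp; cream cheese: 49 oz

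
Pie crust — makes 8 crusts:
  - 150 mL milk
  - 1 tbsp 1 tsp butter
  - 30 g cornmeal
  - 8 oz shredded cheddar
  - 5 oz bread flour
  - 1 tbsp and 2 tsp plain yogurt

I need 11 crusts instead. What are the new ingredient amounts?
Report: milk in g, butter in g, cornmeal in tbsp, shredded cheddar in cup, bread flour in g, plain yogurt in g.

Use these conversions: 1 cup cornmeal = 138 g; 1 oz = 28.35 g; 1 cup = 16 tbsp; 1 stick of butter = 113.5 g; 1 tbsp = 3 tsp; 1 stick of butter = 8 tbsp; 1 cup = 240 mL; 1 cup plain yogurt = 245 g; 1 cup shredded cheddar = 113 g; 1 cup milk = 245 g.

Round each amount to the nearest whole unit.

Scaling factor: 11/8 = 1.375.
milk: 150 mL × 11/8 ÷ 240 mL/cup × 245 g/cup ≈ 211 g
butter: (1 tbsp + 1 tsp = 4/3 tbsp) × 11/8 ÷ 8 tbsp/stick × 113.5 g/stick ≈ 26 g
cornmeal: 30 g × 11/8 ÷ 138 g/cup × 16 tbsp/cup ≈ 5 tbsp
shredded cheddar: 8 oz × 11/8 × 28.35 g/oz ÷ 113 g/cup ≈ 3 cup
bread flour: 5 oz × 11/8 × 28.35 g/oz ≈ 195 g
plain yogurt: (1 tbsp + 2 tsp = 5/3 tbsp) × 11/8 ÷ 16 tbsp/cup × 245 g/cup ≈ 35 g

milk: 211 g; butter: 26 g; cornmeal: 5 tbsp; shredded cheddar: 3 cup; bread flour: 195 g; plain yogurt: 35 g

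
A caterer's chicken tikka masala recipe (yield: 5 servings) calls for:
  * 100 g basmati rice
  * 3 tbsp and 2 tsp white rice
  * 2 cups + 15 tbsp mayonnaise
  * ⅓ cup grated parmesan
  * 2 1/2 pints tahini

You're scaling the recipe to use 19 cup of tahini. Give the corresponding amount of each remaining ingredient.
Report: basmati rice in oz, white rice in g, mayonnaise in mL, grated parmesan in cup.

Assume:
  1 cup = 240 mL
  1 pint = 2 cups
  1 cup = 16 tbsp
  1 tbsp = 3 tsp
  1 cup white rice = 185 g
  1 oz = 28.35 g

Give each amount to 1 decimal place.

The original recipe has 5 cup of tahini, so the scaling factor is 19 ÷ 5 = 19/5 = 3.8.
basmati rice: 100 g × 19/5 ÷ 28.35 g/oz ≈ 13.4 oz
white rice: (3 tbsp + 2 tsp = 11/3 tbsp) × 19/5 ÷ 16 tbsp/cup × 185 g/cup ≈ 161.1 g
mayonnaise: (2 cup + 15 tbsp = 2.9375 cup) × 19/5 × 240 mL/cup = 2679.0 mL
grated parmesan: 1/3 cup × 19/5 ≈ 1.3 cup

basmati rice: 13.4 oz; white rice: 161.1 g; mayonnaise: 2679.0 mL; grated parmesan: 1.3 cup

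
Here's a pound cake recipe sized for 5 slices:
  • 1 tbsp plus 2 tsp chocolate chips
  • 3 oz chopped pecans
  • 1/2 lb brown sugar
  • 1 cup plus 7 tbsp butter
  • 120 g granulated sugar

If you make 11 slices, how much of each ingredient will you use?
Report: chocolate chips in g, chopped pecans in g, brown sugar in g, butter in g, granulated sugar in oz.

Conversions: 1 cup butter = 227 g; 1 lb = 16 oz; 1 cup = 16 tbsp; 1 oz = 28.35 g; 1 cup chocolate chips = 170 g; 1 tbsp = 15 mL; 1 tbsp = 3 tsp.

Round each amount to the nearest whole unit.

Scaling factor: 11/5 = 2.2.
chocolate chips: (1 tbsp + 2 tsp = 5/3 tbsp) × 11/5 ÷ 16 tbsp/cup × 170 g/cup ≈ 39 g
chopped pecans: 3 oz × 11/5 × 28.35 g/oz ≈ 187 g
brown sugar: 0.5 lb × 11/5 × 16 oz/lb × 28.35 g/oz ≈ 499 g
butter: (1 cup + 7 tbsp = 1.4375 cup) × 11/5 × 227 g/cup ≈ 718 g
granulated sugar: 120 g × 11/5 ÷ 28.35 g/oz ≈ 9 oz

chocolate chips: 39 g; chopped pecans: 187 g; brown sugar: 499 g; butter: 718 g; granulated sugar: 9 oz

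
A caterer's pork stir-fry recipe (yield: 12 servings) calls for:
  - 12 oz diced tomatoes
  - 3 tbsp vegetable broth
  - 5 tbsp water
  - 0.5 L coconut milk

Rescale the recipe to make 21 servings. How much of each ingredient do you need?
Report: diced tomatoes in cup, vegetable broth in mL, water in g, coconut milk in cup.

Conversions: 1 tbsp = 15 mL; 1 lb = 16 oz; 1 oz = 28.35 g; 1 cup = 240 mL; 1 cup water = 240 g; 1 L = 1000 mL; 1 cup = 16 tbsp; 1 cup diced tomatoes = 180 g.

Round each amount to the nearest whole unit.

Scaling factor: 21/12 = 7/4 = 1.75.
diced tomatoes: 12 oz × 7/4 × 28.35 g/oz ÷ 180 g/cup ≈ 3 cup
vegetable broth: 3 tbsp × 7/4 × 15 mL/tbsp ≈ 79 mL
water: 5 tbsp × 7/4 ÷ 16 tbsp/cup × 240 g/cup ≈ 131 g
coconut milk: 0.5 L × 7/4 × 1000 mL/L ÷ 240 mL/cup ≈ 4 cup

diced tomatoes: 3 cup; vegetable broth: 79 mL; water: 131 g; coconut milk: 4 cup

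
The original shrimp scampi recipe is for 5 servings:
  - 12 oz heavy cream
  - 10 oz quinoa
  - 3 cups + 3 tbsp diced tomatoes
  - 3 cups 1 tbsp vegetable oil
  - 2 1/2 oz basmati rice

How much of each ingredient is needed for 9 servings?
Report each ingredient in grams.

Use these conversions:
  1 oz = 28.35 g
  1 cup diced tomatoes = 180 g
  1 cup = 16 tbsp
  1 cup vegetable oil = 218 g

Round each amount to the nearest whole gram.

Scaling factor: 9/5 = 1.8.
heavy cream: 12 oz × 9/5 × 28.35 g/oz ≈ 612 g
quinoa: 10 oz × 9/5 × 28.35 g/oz ≈ 510 g
diced tomatoes: (3 cup + 3 tbsp = 3.1875 cup) × 9/5 × 180 g/cup ≈ 1033 g
vegetable oil: (3 cup + 1 tbsp = 3.0625 cup) × 9/5 × 218 g/cup ≈ 1202 g
basmati rice: 2.5 oz × 9/5 × 28.35 g/oz ≈ 128 g

heavy cream: 612 g; quinoa: 510 g; diced tomatoes: 1033 g; vegetable oil: 1202 g; basmati rice: 128 g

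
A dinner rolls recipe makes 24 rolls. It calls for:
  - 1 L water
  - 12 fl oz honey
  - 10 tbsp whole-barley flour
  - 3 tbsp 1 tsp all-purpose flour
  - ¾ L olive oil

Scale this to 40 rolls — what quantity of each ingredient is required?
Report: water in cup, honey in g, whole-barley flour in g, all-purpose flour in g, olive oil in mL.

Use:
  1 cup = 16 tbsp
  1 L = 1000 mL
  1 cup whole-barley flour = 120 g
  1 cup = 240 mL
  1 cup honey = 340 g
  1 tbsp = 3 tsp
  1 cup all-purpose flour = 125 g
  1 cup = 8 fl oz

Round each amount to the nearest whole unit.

Scaling factor: 40/24 = 5/3.
water: 1 L × 5/3 × 1000 mL/L ÷ 240 mL/cup ≈ 7 cup
honey: 12 fl oz × 5/3 ÷ 8 fl oz/cup × 340 g/cup = 850 g
whole-barley flour: 10 tbsp × 5/3 ÷ 16 tbsp/cup × 120 g/cup = 125 g
all-purpose flour: (3 tbsp + 1 tsp = 10/3 tbsp) × 5/3 ÷ 16 tbsp/cup × 125 g/cup ≈ 43 g
olive oil: 0.75 L × 5/3 × 1000 mL/L = 1250 mL

water: 7 cup; honey: 850 g; whole-barley flour: 125 g; all-purpose flour: 43 g; olive oil: 1250 mL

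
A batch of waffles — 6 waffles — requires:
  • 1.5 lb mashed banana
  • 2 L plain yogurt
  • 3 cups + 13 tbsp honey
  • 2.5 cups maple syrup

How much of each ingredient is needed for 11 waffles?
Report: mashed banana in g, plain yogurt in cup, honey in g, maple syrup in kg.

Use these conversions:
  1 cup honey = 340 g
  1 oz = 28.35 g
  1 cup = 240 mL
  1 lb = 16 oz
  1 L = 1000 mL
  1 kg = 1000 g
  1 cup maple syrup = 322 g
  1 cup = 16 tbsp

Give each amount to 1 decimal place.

Scaling factor: 11/6.
mashed banana: 1.5 lb × 11/6 × 16 oz/lb × 28.35 g/oz = 1247.4 g
plain yogurt: 2 L × 11/6 × 1000 mL/L ÷ 240 mL/cup ≈ 15.3 cup
honey: (3 cup + 13 tbsp = 3.8125 cup) × 11/6 × 340 g/cup ≈ 2376.5 g
maple syrup: 2.5 cup × 11/6 × 322 g/cup ÷ 1000 g/kg ≈ 1.5 kg

mashed banana: 1247.4 g; plain yogurt: 15.3 cup; honey: 2376.5 g; maple syrup: 1.5 kg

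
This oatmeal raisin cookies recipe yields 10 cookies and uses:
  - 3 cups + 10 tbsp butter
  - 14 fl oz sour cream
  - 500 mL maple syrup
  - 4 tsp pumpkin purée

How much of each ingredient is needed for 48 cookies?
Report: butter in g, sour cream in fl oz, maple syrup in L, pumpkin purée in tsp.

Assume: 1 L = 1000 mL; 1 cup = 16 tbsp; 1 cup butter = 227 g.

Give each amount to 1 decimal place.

butter: 3949.8 g; sour cream: 67.2 fl oz; maple syrup: 2.4 L; pumpkin purée: 19.2 tsp

Scaling factor: 48/10 = 24/5 = 4.8.
butter: (3 cup + 10 tbsp = 3.625 cup) × 24/5 × 227 g/cup = 3949.8 g
sour cream: 14 fl oz × 24/5 = 67.2 fl oz
maple syrup: 500 mL × 24/5 ÷ 1000 mL/L = 2.4 L
pumpkin purée: 4 tsp × 24/5 = 19.2 tsp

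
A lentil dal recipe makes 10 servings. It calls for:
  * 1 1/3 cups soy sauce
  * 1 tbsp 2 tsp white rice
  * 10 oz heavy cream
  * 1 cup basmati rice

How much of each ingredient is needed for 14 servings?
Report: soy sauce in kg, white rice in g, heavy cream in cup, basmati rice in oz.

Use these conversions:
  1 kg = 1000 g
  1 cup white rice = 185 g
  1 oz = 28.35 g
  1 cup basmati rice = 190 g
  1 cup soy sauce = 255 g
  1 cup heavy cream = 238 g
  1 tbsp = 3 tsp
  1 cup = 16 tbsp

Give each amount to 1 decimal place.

soy sauce: 0.5 kg; white rice: 27.0 g; heavy cream: 1.7 cup; basmati rice: 9.4 oz

Scaling factor: 14/10 = 7/5 = 1.4.
soy sauce: 4/3 cup × 7/5 × 255 g/cup ÷ 1000 g/kg ≈ 0.5 kg
white rice: (1 tbsp + 2 tsp = 5/3 tbsp) × 7/5 ÷ 16 tbsp/cup × 185 g/cup ≈ 27.0 g
heavy cream: 10 oz × 7/5 × 28.35 g/oz ÷ 238 g/cup ≈ 1.7 cup
basmati rice: 1 cup × 7/5 × 190 g/cup ÷ 28.35 g/oz ≈ 9.4 oz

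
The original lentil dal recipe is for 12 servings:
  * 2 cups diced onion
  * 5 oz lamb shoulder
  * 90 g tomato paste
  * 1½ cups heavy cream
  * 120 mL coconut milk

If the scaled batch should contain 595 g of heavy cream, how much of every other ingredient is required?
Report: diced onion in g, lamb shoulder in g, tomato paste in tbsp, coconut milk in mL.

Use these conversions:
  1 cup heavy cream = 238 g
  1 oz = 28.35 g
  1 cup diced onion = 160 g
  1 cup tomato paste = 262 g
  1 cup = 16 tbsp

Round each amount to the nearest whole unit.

diced onion: 533 g; lamb shoulder: 236 g; tomato paste: 9 tbsp; coconut milk: 200 mL

The original recipe has 357 g of heavy cream, so the scaling factor is 595 ÷ 357 = 5/3.
diced onion: 2 cup × 5/3 × 160 g/cup ≈ 533 g
lamb shoulder: 5 oz × 5/3 × 28.35 g/oz ≈ 236 g
tomato paste: 90 g × 5/3 ÷ 262 g/cup × 16 tbsp/cup ≈ 9 tbsp
coconut milk: 120 mL × 5/3 = 200 mL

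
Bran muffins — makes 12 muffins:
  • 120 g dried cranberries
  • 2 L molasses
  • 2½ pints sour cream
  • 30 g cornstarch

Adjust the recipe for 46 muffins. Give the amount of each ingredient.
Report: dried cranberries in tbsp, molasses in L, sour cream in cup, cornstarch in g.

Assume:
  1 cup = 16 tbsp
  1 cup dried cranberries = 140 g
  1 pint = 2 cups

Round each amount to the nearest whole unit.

Scaling factor: 46/12 = 23/6.
dried cranberries: 120 g × 23/6 ÷ 140 g/cup × 16 tbsp/cup ≈ 53 tbsp
molasses: 2 L × 23/6 ≈ 8 L
sour cream: 2.5 pint × 23/6 × 2 cup/pint ≈ 19 cup
cornstarch: 30 g × 23/6 = 115 g

dried cranberries: 53 tbsp; molasses: 8 L; sour cream: 19 cup; cornstarch: 115 g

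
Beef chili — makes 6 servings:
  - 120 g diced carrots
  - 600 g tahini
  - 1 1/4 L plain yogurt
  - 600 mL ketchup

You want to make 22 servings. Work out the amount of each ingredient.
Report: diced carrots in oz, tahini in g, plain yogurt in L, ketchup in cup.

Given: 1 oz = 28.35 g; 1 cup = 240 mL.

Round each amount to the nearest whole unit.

Scaling factor: 22/6 = 11/3.
diced carrots: 120 g × 11/3 ÷ 28.35 g/oz ≈ 16 oz
tahini: 600 g × 11/3 = 2200 g
plain yogurt: 1.25 L × 11/3 ≈ 5 L
ketchup: 600 mL × 11/3 ÷ 240 mL/cup ≈ 9 cup

diced carrots: 16 oz; tahini: 2200 g; plain yogurt: 5 L; ketchup: 9 cup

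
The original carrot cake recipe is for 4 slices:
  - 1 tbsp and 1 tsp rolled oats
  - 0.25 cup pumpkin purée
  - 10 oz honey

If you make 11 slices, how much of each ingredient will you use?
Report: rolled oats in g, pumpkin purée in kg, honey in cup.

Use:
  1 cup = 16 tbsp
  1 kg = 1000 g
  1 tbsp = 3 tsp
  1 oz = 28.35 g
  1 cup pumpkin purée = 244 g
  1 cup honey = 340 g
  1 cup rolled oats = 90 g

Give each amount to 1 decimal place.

Scaling factor: 11/4 = 2.75.
rolled oats: (1 tbsp + 1 tsp = 4/3 tbsp) × 11/4 ÷ 16 tbsp/cup × 90 g/cup ≈ 20.6 g
pumpkin purée: 0.25 cup × 11/4 × 244 g/cup ÷ 1000 g/kg ≈ 0.2 kg
honey: 10 oz × 11/4 × 28.35 g/oz ÷ 340 g/cup ≈ 2.3 cup

rolled oats: 20.6 g; pumpkin purée: 0.2 kg; honey: 2.3 cup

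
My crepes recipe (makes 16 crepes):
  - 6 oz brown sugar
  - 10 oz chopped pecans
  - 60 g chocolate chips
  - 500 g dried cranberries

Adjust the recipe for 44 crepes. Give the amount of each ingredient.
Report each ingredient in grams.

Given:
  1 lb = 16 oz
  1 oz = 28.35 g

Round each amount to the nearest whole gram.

Scaling factor: 44/16 = 11/4 = 2.75.
brown sugar: 6 oz × 11/4 × 28.35 g/oz ≈ 468 g
chopped pecans: 10 oz × 11/4 × 28.35 g/oz ≈ 780 g
chocolate chips: 60 g × 11/4 = 165 g
dried cranberries: 500 g × 11/4 = 1375 g

brown sugar: 468 g; chopped pecans: 780 g; chocolate chips: 165 g; dried cranberries: 1375 g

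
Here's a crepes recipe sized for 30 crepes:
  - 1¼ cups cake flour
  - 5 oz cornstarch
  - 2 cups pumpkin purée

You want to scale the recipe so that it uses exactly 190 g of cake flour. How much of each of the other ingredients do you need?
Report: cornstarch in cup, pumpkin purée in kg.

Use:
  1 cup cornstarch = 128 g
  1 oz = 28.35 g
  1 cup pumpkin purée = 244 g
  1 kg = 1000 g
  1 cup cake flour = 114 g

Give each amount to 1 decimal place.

The original recipe has 142.5 g of cake flour, so the scaling factor is 190 ÷ 142.5 = 4/3.
cornstarch: 5 oz × 4/3 × 28.35 g/oz ÷ 128 g/cup ≈ 1.5 cup
pumpkin purée: 2 cup × 4/3 × 244 g/cup ÷ 1000 g/kg ≈ 0.7 kg

cornstarch: 1.5 cup; pumpkin purée: 0.7 kg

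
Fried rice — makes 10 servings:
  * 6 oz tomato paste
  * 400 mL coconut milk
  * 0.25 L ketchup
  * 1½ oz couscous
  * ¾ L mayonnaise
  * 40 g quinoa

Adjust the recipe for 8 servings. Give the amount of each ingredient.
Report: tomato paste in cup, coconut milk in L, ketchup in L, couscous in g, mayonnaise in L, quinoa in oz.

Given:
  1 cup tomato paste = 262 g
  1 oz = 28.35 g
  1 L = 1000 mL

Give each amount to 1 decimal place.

Scaling factor: 8/10 = 4/5 = 0.8.
tomato paste: 6 oz × 4/5 × 28.35 g/oz ÷ 262 g/cup ≈ 0.5 cup
coconut milk: 400 mL × 4/5 ÷ 1000 mL/L ≈ 0.3 L
ketchup: 0.25 L × 4/5 = 0.2 L
couscous: 1.5 oz × 4/5 × 28.35 g/oz ≈ 34.0 g
mayonnaise: 0.75 L × 4/5 = 0.6 L
quinoa: 40 g × 4/5 ÷ 28.35 g/oz ≈ 1.1 oz

tomato paste: 0.5 cup; coconut milk: 0.3 L; ketchup: 0.2 L; couscous: 34.0 g; mayonnaise: 0.6 L; quinoa: 1.1 oz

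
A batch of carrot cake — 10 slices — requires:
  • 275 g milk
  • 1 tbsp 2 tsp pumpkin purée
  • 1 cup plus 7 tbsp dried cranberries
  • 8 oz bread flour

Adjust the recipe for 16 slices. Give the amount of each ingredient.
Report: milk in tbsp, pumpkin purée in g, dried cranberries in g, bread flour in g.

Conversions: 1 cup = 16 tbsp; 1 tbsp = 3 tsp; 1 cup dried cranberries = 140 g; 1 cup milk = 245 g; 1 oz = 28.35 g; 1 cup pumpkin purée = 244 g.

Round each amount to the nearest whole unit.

milk: 29 tbsp; pumpkin purée: 41 g; dried cranberries: 322 g; bread flour: 363 g

Scaling factor: 16/10 = 8/5 = 1.6.
milk: 275 g × 8/5 ÷ 245 g/cup × 16 tbsp/cup ≈ 29 tbsp
pumpkin purée: (1 tbsp + 2 tsp = 5/3 tbsp) × 8/5 ÷ 16 tbsp/cup × 244 g/cup ≈ 41 g
dried cranberries: (1 cup + 7 tbsp = 1.4375 cup) × 8/5 × 140 g/cup = 322 g
bread flour: 8 oz × 8/5 × 28.35 g/oz ≈ 363 g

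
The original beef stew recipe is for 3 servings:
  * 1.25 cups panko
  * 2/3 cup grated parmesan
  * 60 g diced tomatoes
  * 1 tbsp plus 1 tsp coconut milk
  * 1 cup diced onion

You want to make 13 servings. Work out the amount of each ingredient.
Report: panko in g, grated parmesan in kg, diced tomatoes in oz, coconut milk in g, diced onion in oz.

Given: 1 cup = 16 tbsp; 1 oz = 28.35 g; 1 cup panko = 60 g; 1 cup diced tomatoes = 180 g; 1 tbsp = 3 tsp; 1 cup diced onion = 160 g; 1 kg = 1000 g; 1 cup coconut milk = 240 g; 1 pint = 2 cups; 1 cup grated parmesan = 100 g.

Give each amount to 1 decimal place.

Scaling factor: 13/3.
panko: 1.25 cup × 13/3 × 60 g/cup = 325.0 g
grated parmesan: 2/3 cup × 13/3 × 100 g/cup ÷ 1000 g/kg ≈ 0.3 kg
diced tomatoes: 60 g × 13/3 ÷ 28.35 g/oz ≈ 9.2 oz
coconut milk: (1 tbsp + 1 tsp = 4/3 tbsp) × 13/3 ÷ 16 tbsp/cup × 240 g/cup ≈ 86.7 g
diced onion: 1 cup × 13/3 × 160 g/cup ÷ 28.35 g/oz ≈ 24.5 oz

panko: 325.0 g; grated parmesan: 0.3 kg; diced tomatoes: 9.2 oz; coconut milk: 86.7 g; diced onion: 24.5 oz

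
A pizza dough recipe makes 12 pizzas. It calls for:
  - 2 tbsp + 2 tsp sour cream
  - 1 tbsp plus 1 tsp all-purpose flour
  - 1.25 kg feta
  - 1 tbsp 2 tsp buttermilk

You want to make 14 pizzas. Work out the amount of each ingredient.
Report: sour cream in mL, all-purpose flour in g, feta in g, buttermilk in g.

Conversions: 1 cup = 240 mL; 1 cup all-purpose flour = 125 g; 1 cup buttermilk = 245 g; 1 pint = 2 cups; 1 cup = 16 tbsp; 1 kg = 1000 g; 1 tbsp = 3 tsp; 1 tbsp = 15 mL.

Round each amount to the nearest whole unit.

sour cream: 47 mL; all-purpose flour: 12 g; feta: 1458 g; buttermilk: 30 g

Scaling factor: 14/12 = 7/6.
sour cream: (2 tbsp + 2 tsp = 8/3 tbsp) × 7/6 × 15 mL/tbsp ≈ 47 mL
all-purpose flour: (1 tbsp + 1 tsp = 4/3 tbsp) × 7/6 ÷ 16 tbsp/cup × 125 g/cup ≈ 12 g
feta: 1.25 kg × 7/6 × 1000 g/kg ≈ 1458 g
buttermilk: (1 tbsp + 2 tsp = 5/3 tbsp) × 7/6 ÷ 16 tbsp/cup × 245 g/cup ≈ 30 g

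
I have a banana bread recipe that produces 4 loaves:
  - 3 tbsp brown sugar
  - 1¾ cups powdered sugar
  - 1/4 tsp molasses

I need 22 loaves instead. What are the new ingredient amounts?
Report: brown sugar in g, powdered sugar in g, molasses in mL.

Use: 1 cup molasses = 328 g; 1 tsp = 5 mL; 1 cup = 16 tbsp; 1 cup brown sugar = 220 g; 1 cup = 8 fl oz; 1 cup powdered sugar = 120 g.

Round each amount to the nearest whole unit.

Scaling factor: 22/4 = 11/2 = 5.5.
brown sugar: 3 tbsp × 11/2 ÷ 16 tbsp/cup × 220 g/cup ≈ 227 g
powdered sugar: 1.75 cup × 11/2 × 120 g/cup = 1155 g
molasses: 0.25 tsp × 11/2 × 5 mL/tsp ≈ 7 mL

brown sugar: 227 g; powdered sugar: 1155 g; molasses: 7 mL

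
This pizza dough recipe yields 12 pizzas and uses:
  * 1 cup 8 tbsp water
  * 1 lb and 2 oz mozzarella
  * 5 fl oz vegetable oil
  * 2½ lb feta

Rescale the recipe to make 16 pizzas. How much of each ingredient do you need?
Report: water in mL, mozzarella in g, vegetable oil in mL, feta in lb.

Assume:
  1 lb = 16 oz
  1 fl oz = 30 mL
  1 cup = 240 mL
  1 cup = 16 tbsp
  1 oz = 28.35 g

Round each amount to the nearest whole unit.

water: 480 mL; mozzarella: 680 g; vegetable oil: 200 mL; feta: 3 lb

Scaling factor: 16/12 = 4/3.
water: (1 cup + 8 tbsp = 1.5 cup) × 4/3 × 240 mL/cup = 480 mL
mozzarella: (1 lb + 2 oz = 1.125 lb) × 4/3 × 16 oz/lb × 28.35 g/oz ≈ 680 g
vegetable oil: 5 fl oz × 4/3 × 30 mL/fl oz = 200 mL
feta: 2.5 lb × 4/3 ≈ 3 lb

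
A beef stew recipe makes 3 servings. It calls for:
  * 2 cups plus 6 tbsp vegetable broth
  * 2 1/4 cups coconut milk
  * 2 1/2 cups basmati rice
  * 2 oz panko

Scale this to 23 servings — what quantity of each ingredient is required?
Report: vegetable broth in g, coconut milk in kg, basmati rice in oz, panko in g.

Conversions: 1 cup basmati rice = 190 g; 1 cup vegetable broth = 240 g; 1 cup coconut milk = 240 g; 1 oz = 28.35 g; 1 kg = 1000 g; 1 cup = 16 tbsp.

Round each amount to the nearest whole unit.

Scaling factor: 23/3.
vegetable broth: (2 cup + 6 tbsp = 2.375 cup) × 23/3 × 240 g/cup = 4370 g
coconut milk: 2.25 cup × 23/3 × 240 g/cup ÷ 1000 g/kg ≈ 4 kg
basmati rice: 2.5 cup × 23/3 × 190 g/cup ÷ 28.35 g/oz ≈ 128 oz
panko: 2 oz × 23/3 × 28.35 g/oz ≈ 435 g

vegetable broth: 4370 g; coconut milk: 4 kg; basmati rice: 128 oz; panko: 435 g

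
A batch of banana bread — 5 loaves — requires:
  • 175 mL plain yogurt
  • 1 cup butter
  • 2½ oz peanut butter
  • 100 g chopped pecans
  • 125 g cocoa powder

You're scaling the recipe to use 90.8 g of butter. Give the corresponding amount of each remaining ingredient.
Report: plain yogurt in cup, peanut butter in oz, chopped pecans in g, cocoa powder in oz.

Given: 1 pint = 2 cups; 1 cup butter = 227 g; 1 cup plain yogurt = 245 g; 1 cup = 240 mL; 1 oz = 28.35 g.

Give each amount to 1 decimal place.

plain yogurt: 0.3 cup; peanut butter: 1.0 oz; chopped pecans: 40.0 g; cocoa powder: 1.8 oz

The original recipe has 227 g of butter, so the scaling factor is 90.8 ÷ 227 = 2/5 = 0.4.
plain yogurt: 175 mL × 2/5 ÷ 240 mL/cup ≈ 0.3 cup
peanut butter: 2.5 oz × 2/5 = 1.0 oz
chopped pecans: 100 g × 2/5 = 40.0 g
cocoa powder: 125 g × 2/5 ÷ 28.35 g/oz ≈ 1.8 oz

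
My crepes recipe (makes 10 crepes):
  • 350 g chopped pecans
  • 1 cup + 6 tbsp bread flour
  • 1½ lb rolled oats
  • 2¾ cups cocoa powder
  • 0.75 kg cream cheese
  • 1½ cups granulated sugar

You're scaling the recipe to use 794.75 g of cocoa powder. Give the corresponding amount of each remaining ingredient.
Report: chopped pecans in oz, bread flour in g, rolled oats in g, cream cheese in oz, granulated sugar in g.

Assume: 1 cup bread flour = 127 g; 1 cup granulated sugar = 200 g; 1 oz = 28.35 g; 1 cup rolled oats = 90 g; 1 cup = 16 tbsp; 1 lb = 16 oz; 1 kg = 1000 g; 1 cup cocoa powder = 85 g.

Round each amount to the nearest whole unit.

The original recipe has 233.75 g of cocoa powder, so the scaling factor is 794.75 ÷ 233.75 = 17/5 = 3.4.
chopped pecans: 350 g × 17/5 ÷ 28.35 g/oz ≈ 42 oz
bread flour: (1 cup + 6 tbsp = 1.375 cup) × 17/5 × 127 g/cup ≈ 594 g
rolled oats: 1.5 lb × 17/5 × 16 oz/lb × 28.35 g/oz ≈ 2313 g
cream cheese: 0.75 kg × 17/5 × 1000 g/kg ÷ 28.35 g/oz ≈ 90 oz
granulated sugar: 1.5 cup × 17/5 × 200 g/cup = 1020 g

chopped pecans: 42 oz; bread flour: 594 g; rolled oats: 2313 g; cream cheese: 90 oz; granulated sugar: 1020 g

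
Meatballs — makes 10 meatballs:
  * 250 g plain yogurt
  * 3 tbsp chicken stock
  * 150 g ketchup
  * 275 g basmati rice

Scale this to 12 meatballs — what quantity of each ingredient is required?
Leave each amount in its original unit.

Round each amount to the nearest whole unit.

Scaling factor: 12/10 = 6/5 = 1.2.
plain yogurt: 250 g × 6/5 = 300 g
chicken stock: 3 tbsp × 6/5 ≈ 4 tbsp
ketchup: 150 g × 6/5 = 180 g
basmati rice: 275 g × 6/5 = 330 g

plain yogurt: 300 g; chicken stock: 4 tbsp; ketchup: 180 g; basmati rice: 330 g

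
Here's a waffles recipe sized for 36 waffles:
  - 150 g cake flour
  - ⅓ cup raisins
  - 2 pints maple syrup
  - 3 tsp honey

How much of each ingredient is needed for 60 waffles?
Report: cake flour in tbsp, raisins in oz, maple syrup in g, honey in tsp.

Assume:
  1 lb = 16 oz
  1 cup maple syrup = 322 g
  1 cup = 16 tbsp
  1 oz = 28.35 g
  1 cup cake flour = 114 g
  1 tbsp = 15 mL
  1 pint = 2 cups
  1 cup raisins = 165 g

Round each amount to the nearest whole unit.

cake flour: 35 tbsp; raisins: 3 oz; maple syrup: 2147 g; honey: 5 tsp

Scaling factor: 60/36 = 5/3.
cake flour: 150 g × 5/3 ÷ 114 g/cup × 16 tbsp/cup ≈ 35 tbsp
raisins: 1/3 cup × 5/3 × 165 g/cup ÷ 28.35 g/oz ≈ 3 oz
maple syrup: 2 pint × 5/3 × 2 cup/pint × 322 g/cup ≈ 2147 g
honey: 3 tsp × 5/3 = 5 tsp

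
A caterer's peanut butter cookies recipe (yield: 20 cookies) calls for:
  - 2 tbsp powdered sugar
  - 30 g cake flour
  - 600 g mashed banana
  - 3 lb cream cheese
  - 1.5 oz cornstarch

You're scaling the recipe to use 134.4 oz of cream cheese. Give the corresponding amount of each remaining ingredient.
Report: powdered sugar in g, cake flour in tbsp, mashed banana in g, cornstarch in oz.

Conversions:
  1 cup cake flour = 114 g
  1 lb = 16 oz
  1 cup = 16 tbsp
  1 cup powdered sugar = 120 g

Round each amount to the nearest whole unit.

The original recipe has 48 oz of cream cheese, so the scaling factor is 134.4 ÷ 48 = 14/5 = 2.8.
powdered sugar: 2 tbsp × 14/5 ÷ 16 tbsp/cup × 120 g/cup = 42 g
cake flour: 30 g × 14/5 ÷ 114 g/cup × 16 tbsp/cup ≈ 12 tbsp
mashed banana: 600 g × 14/5 = 1680 g
cornstarch: 1.5 oz × 14/5 ≈ 4 oz

powdered sugar: 42 g; cake flour: 12 tbsp; mashed banana: 1680 g; cornstarch: 4 oz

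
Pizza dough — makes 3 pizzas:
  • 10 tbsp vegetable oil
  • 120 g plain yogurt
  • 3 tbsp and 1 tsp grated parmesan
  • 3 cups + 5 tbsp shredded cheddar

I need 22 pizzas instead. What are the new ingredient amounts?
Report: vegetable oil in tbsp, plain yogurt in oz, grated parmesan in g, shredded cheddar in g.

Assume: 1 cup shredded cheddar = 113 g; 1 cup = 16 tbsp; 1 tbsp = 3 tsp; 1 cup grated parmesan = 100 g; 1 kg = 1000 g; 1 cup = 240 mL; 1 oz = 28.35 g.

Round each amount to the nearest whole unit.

Scaling factor: 22/3.
vegetable oil: 10 tbsp × 22/3 ≈ 73 tbsp
plain yogurt: 120 g × 22/3 ÷ 28.35 g/oz ≈ 31 oz
grated parmesan: (3 tbsp + 1 tsp = 10/3 tbsp) × 22/3 ÷ 16 tbsp/cup × 100 g/cup ≈ 153 g
shredded cheddar: (3 cup + 5 tbsp = 3.3125 cup) × 22/3 × 113 g/cup ≈ 2745 g

vegetable oil: 73 tbsp; plain yogurt: 31 oz; grated parmesan: 153 g; shredded cheddar: 2745 g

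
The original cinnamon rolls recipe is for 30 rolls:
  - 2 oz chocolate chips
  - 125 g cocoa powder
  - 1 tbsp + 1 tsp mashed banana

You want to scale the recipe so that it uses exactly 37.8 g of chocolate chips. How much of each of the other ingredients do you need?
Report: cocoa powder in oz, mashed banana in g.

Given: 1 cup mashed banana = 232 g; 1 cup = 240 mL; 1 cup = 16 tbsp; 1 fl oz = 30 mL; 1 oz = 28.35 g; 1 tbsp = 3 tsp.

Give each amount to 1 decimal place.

The original recipe has 56.7 g of chocolate chips, so the scaling factor is 37.8 ÷ 56.7 = 2/3.
cocoa powder: 125 g × 2/3 ÷ 28.35 g/oz ≈ 2.9 oz
mashed banana: (1 tbsp + 1 tsp = 4/3 tbsp) × 2/3 ÷ 16 tbsp/cup × 232 g/cup ≈ 12.9 g

cocoa powder: 2.9 oz; mashed banana: 12.9 g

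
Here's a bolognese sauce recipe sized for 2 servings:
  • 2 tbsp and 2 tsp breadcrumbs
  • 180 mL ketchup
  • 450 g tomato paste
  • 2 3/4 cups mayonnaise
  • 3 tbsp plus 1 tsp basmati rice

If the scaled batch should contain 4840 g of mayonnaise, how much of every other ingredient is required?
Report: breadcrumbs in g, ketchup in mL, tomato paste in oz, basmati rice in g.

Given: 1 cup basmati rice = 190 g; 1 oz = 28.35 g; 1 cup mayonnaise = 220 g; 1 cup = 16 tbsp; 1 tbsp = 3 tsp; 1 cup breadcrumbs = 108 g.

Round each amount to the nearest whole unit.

breadcrumbs: 144 g; ketchup: 1440 mL; tomato paste: 127 oz; basmati rice: 317 g

The original recipe has 605 g of mayonnaise, so the scaling factor is 4840 ÷ 605 = 8.
breadcrumbs: (2 tbsp + 2 tsp = 8/3 tbsp) × 8 ÷ 16 tbsp/cup × 108 g/cup = 144 g
ketchup: 180 mL × 8 = 1440 mL
tomato paste: 450 g × 8 ÷ 28.35 g/oz ≈ 127 oz
basmati rice: (3 tbsp + 1 tsp = 10/3 tbsp) × 8 ÷ 16 tbsp/cup × 190 g/cup ≈ 317 g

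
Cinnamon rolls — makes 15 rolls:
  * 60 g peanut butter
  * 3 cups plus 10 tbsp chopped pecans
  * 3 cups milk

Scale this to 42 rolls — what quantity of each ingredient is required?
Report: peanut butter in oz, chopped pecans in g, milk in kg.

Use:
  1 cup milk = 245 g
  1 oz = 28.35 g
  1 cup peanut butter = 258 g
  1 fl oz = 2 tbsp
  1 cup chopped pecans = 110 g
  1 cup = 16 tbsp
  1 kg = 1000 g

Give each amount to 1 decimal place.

peanut butter: 5.9 oz; chopped pecans: 1116.5 g; milk: 2.1 kg

Scaling factor: 42/15 = 14/5 = 2.8.
peanut butter: 60 g × 14/5 ÷ 28.35 g/oz ≈ 5.9 oz
chopped pecans: (3 cup + 10 tbsp = 3.625 cup) × 14/5 × 110 g/cup = 1116.5 g
milk: 3 cup × 14/5 × 245 g/cup ÷ 1000 g/kg ≈ 2.1 kg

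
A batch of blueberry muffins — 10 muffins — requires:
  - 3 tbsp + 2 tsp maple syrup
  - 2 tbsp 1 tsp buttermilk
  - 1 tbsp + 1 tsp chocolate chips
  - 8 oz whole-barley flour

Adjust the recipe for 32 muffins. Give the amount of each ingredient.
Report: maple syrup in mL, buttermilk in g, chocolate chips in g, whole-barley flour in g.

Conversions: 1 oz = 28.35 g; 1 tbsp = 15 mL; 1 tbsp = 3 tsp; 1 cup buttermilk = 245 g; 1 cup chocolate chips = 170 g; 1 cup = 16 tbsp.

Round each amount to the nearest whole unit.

Scaling factor: 32/10 = 16/5 = 3.2.
maple syrup: (3 tbsp + 2 tsp = 11/3 tbsp) × 16/5 × 15 mL/tbsp = 176 mL
buttermilk: (2 tbsp + 1 tsp = 7/3 tbsp) × 16/5 ÷ 16 tbsp/cup × 245 g/cup ≈ 114 g
chocolate chips: (1 tbsp + 1 tsp = 4/3 tbsp) × 16/5 ÷ 16 tbsp/cup × 170 g/cup ≈ 45 g
whole-barley flour: 8 oz × 16/5 × 28.35 g/oz ≈ 726 g

maple syrup: 176 mL; buttermilk: 114 g; chocolate chips: 45 g; whole-barley flour: 726 g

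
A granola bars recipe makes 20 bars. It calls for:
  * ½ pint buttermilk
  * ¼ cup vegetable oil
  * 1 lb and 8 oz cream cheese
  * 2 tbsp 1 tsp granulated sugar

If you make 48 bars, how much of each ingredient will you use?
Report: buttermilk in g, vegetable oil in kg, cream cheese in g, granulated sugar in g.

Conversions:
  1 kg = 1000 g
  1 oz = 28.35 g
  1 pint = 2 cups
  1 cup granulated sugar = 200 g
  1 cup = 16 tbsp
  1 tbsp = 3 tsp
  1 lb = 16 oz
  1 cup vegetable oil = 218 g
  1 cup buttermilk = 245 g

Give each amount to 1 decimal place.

Scaling factor: 48/20 = 12/5 = 2.4.
buttermilk: 0.5 pint × 12/5 × 2 cup/pint × 245 g/cup = 588.0 g
vegetable oil: 0.25 cup × 12/5 × 218 g/cup ÷ 1000 g/kg ≈ 0.1 kg
cream cheese: (1 lb + 8 oz = 1.5 lb) × 12/5 × 16 oz/lb × 28.35 g/oz ≈ 1633.0 g
granulated sugar: (2 tbsp + 1 tsp = 7/3 tbsp) × 12/5 ÷ 16 tbsp/cup × 200 g/cup = 70.0 g

buttermilk: 588.0 g; vegetable oil: 0.1 kg; cream cheese: 1633.0 g; granulated sugar: 70.0 g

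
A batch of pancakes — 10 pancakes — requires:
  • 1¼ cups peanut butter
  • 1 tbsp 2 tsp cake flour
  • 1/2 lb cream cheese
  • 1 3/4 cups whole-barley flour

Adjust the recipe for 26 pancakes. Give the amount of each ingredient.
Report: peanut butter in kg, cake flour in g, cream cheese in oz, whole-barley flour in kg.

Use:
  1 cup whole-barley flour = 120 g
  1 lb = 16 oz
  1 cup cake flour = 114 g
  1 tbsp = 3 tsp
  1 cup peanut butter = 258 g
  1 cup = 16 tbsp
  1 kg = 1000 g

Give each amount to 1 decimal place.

Scaling factor: 26/10 = 13/5 = 2.6.
peanut butter: 1.25 cup × 13/5 × 258 g/cup ÷ 1000 g/kg ≈ 0.8 kg
cake flour: (1 tbsp + 2 tsp = 5/3 tbsp) × 13/5 ÷ 16 tbsp/cup × 114 g/cup ≈ 30.9 g
cream cheese: 0.5 lb × 13/5 × 16 oz/lb = 20.8 oz
whole-barley flour: 1.75 cup × 13/5 × 120 g/cup ÷ 1000 g/kg ≈ 0.5 kg

peanut butter: 0.8 kg; cake flour: 30.9 g; cream cheese: 20.8 oz; whole-barley flour: 0.5 kg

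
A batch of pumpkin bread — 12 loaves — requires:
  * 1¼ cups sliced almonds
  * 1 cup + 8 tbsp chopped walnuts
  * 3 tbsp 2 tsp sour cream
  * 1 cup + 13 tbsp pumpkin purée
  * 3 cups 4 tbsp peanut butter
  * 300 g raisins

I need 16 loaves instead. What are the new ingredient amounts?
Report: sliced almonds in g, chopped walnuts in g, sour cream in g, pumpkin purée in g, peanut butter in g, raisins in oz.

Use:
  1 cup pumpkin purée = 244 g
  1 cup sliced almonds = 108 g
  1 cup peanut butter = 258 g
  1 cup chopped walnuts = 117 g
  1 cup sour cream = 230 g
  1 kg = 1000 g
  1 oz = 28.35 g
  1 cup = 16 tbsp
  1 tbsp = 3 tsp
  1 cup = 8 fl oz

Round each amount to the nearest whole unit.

sliced almonds: 180 g; chopped walnuts: 234 g; sour cream: 70 g; pumpkin purée: 590 g; peanut butter: 1118 g; raisins: 14 oz

Scaling factor: 16/12 = 4/3.
sliced almonds: 1.25 cup × 4/3 × 108 g/cup = 180 g
chopped walnuts: (1 cup + 8 tbsp = 1.5 cup) × 4/3 × 117 g/cup = 234 g
sour cream: (3 tbsp + 2 tsp = 11/3 tbsp) × 4/3 ÷ 16 tbsp/cup × 230 g/cup ≈ 70 g
pumpkin purée: (1 cup + 13 tbsp = 1.8125 cup) × 4/3 × 244 g/cup ≈ 590 g
peanut butter: (3 cup + 4 tbsp = 3.25 cup) × 4/3 × 258 g/cup = 1118 g
raisins: 300 g × 4/3 ÷ 28.35 g/oz ≈ 14 oz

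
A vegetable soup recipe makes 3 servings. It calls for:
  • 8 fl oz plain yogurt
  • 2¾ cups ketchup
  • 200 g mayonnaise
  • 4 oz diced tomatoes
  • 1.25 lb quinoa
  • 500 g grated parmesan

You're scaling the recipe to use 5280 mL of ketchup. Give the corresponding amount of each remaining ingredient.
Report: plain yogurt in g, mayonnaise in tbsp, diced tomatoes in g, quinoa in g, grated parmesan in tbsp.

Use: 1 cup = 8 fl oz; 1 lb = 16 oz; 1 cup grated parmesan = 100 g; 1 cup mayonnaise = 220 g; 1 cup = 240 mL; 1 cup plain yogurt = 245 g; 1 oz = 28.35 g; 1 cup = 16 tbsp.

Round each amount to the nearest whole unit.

plain yogurt: 1960 g; mayonnaise: 116 tbsp; diced tomatoes: 907 g; quinoa: 4536 g; grated parmesan: 640 tbsp

The original recipe has 660 mL of ketchup, so the scaling factor is 5280 ÷ 660 = 8.
plain yogurt: 8 fl oz × 8 ÷ 8 fl oz/cup × 245 g/cup = 1960 g
mayonnaise: 200 g × 8 ÷ 220 g/cup × 16 tbsp/cup ≈ 116 tbsp
diced tomatoes: 4 oz × 8 × 28.35 g/oz ≈ 907 g
quinoa: 1.25 lb × 8 × 16 oz/lb × 28.35 g/oz = 4536 g
grated parmesan: 500 g × 8 ÷ 100 g/cup × 16 tbsp/cup = 640 tbsp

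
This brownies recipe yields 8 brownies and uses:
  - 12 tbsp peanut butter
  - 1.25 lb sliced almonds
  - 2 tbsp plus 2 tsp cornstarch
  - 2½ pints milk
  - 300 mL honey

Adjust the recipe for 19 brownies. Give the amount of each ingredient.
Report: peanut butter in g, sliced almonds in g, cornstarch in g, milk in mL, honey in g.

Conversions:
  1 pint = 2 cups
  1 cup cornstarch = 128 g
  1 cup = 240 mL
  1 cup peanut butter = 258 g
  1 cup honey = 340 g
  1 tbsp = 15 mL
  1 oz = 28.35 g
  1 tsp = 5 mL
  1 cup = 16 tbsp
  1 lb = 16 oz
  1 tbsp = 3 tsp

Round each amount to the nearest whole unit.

peanut butter: 460 g; sliced almonds: 1347 g; cornstarch: 51 g; milk: 2850 mL; honey: 1009 g

Scaling factor: 19/8 = 2.375.
peanut butter: 12 tbsp × 19/8 ÷ 16 tbsp/cup × 258 g/cup ≈ 460 g
sliced almonds: 1.25 lb × 19/8 × 16 oz/lb × 28.35 g/oz ≈ 1347 g
cornstarch: (2 tbsp + 2 tsp = 8/3 tbsp) × 19/8 ÷ 16 tbsp/cup × 128 g/cup ≈ 51 g
milk: 2.5 pint × 19/8 × 2 cup/pint × 240 mL/cup = 2850 mL
honey: 300 mL × 19/8 ÷ 240 mL/cup × 340 g/cup ≈ 1009 g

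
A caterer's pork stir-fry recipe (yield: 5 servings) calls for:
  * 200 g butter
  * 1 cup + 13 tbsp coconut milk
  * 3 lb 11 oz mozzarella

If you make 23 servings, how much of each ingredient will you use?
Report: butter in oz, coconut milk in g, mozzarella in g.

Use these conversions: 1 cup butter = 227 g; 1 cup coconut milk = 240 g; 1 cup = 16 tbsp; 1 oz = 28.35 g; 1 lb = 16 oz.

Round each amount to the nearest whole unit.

butter: 32 oz; coconut milk: 2001 g; mozzarella: 7694 g

Scaling factor: 23/5 = 4.6.
butter: 200 g × 23/5 ÷ 28.35 g/oz ≈ 32 oz
coconut milk: (1 cup + 13 tbsp = 1.8125 cup) × 23/5 × 240 g/cup = 2001 g
mozzarella: (3 lb + 11 oz = 3.6875 lb) × 23/5 × 16 oz/lb × 28.35 g/oz ≈ 7694 g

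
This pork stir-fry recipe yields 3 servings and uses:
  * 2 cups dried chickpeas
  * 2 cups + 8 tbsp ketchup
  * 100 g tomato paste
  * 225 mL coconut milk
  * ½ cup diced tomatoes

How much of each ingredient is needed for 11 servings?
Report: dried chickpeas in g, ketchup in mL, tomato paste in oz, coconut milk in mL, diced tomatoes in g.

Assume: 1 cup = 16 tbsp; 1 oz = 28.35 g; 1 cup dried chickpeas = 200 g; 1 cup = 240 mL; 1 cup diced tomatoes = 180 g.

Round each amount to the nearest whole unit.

Scaling factor: 11/3.
dried chickpeas: 2 cup × 11/3 × 200 g/cup ≈ 1467 g
ketchup: (2 cup + 8 tbsp = 2.5 cup) × 11/3 × 240 mL/cup = 2200 mL
tomato paste: 100 g × 11/3 ÷ 28.35 g/oz ≈ 13 oz
coconut milk: 225 mL × 11/3 = 825 mL
diced tomatoes: 0.5 cup × 11/3 × 180 g/cup = 330 g

dried chickpeas: 1467 g; ketchup: 2200 mL; tomato paste: 13 oz; coconut milk: 825 mL; diced tomatoes: 330 g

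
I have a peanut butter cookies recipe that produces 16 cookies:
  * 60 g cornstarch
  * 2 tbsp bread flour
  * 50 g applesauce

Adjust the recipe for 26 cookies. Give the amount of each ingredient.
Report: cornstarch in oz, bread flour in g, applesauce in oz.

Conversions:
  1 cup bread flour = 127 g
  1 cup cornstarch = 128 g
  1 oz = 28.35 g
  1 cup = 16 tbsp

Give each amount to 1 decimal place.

Scaling factor: 26/16 = 13/8 = 1.625.
cornstarch: 60 g × 13/8 ÷ 28.35 g/oz ≈ 3.4 oz
bread flour: 2 tbsp × 13/8 ÷ 16 tbsp/cup × 127 g/cup ≈ 25.8 g
applesauce: 50 g × 13/8 ÷ 28.35 g/oz ≈ 2.9 oz

cornstarch: 3.4 oz; bread flour: 25.8 g; applesauce: 2.9 oz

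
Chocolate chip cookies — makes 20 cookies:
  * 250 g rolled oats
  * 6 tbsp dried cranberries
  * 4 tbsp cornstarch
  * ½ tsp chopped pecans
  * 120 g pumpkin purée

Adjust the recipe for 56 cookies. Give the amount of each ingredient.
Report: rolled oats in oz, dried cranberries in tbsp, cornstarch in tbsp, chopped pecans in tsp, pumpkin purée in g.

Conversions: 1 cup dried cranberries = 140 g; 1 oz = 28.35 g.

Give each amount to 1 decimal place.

rolled oats: 24.7 oz; dried cranberries: 16.8 tbsp; cornstarch: 11.2 tbsp; chopped pecans: 1.4 tsp; pumpkin purée: 336.0 g

Scaling factor: 56/20 = 14/5 = 2.8.
rolled oats: 250 g × 14/5 ÷ 28.35 g/oz ≈ 24.7 oz
dried cranberries: 6 tbsp × 14/5 = 16.8 tbsp
cornstarch: 4 tbsp × 14/5 = 11.2 tbsp
chopped pecans: 0.5 tsp × 14/5 = 1.4 tsp
pumpkin purée: 120 g × 14/5 = 336.0 g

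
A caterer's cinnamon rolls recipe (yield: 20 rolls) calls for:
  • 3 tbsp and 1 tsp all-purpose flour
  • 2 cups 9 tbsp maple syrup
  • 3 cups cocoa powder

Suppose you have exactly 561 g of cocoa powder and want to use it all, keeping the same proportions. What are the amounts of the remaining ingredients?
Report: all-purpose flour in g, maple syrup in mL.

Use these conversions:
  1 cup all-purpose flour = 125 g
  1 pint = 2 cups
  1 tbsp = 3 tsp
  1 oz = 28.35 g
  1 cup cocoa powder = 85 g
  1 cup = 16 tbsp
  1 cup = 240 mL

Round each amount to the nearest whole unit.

all-purpose flour: 57 g; maple syrup: 1353 mL

The original recipe has 255 g of cocoa powder, so the scaling factor is 561 ÷ 255 = 11/5 = 2.2.
all-purpose flour: (3 tbsp + 1 tsp = 10/3 tbsp) × 11/5 ÷ 16 tbsp/cup × 125 g/cup ≈ 57 g
maple syrup: (2 cup + 9 tbsp = 2.5625 cup) × 11/5 × 240 mL/cup = 1353 mL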